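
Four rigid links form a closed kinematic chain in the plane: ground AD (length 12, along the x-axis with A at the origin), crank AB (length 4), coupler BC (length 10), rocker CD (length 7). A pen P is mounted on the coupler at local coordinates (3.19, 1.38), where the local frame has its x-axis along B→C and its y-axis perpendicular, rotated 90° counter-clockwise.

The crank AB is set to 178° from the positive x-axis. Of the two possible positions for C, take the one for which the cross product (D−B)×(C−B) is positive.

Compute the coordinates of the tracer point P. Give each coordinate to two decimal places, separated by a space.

-1.31 2.34

A=(0,0), D=(12.00,0)
B = A + 4.00·(cos178°, sin178°) = (-3.9976, 0.1396)
|BD| = 15.9982
circle(B,10.00) ∩ circle(D,7.00): a=9.5930, h=2.8238
  candidates: C₊=(5.6197,2.8796) cross=45.176; C₋=(5.5704,-2.7678) cross=-45.176
  mode + wants cross > 0 → take C=(5.6197,2.8796) (cross=45.176)
ex = (C−B)/|BC| = (0.9617,0.2740); ey = (-0.2740,0.9617)
P = B + 3.19·ex + 1.38·ey = (-1.3078,2.3408)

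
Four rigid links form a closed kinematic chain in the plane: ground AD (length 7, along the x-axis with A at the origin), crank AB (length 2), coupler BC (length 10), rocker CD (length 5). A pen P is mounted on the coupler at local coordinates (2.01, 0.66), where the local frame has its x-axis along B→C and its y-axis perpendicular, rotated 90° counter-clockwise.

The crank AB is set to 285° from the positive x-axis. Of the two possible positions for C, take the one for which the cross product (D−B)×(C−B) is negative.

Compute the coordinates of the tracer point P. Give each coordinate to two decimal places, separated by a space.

A=(0,0), D=(7.00,0)
B = A + 2.00·(cos285°, sin285°) = (0.5176, -1.9319)
|BD| = 6.7641
circle(B,10.00) ∩ circle(D,5.00): a=8.9260, h=4.5084
  candidates: C₊=(7.7842,4.9381) cross=30.496; C₋=(10.3595,-3.7032) cross=-30.496
  mode - wants cross < 0 → take C=(10.3595,-3.7032) (cross=-30.496)
ex = (C−B)/|BC| = (0.9842,-0.1771); ey = (0.1771,0.9842)
P = B + 2.01·ex + 0.66·ey = (2.6128,-1.6383)

2.61 -1.64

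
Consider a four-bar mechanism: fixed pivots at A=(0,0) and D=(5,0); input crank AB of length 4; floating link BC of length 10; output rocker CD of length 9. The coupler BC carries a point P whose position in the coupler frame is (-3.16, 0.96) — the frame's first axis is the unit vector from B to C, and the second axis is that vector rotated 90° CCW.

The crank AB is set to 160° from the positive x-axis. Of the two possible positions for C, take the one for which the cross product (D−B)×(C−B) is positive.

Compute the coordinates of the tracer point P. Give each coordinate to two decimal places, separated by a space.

-6.59 -0.32

A=(0,0), D=(5.00,0)
B = A + 4.00·(cos160°, sin160°) = (-3.7588, 1.3681)
|BD| = 8.8650
circle(B,10.00) ∩ circle(D,9.00): a=5.5041, h=8.3489
  candidates: C₊=(2.9679,8.7676) cross=74.013; C₋=(0.3910,-7.7303) cross=-74.013
  mode + wants cross > 0 → take C=(2.9679,8.7676) (cross=74.013)
ex = (C−B)/|BC| = (0.6727,0.7399); ey = (-0.7399,0.6727)
P = B + -3.16·ex + 0.96·ey = (-6.5947,-0.3244)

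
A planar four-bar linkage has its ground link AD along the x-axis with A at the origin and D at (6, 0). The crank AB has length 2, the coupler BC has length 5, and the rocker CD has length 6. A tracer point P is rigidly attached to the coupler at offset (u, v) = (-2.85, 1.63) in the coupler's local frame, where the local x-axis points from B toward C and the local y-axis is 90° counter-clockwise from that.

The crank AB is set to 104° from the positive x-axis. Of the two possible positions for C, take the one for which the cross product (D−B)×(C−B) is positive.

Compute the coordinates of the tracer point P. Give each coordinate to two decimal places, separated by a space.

A=(0,0), D=(6.00,0)
B = A + 2.00·(cos104°, sin104°) = (-0.4838, 1.9406)
|BD| = 6.7680
circle(B,5.00) ∩ circle(D,6.00): a=2.5714, h=4.2881
  candidates: C₊=(3.2091,5.3114) cross=29.022; C₋=(0.7500,-2.9048) cross=-29.022
  mode + wants cross > 0 → take C=(3.2091,5.3114) (cross=29.022)
ex = (C−B)/|BC| = (0.7386,0.6742); ey = (-0.6742,0.7386)
P = B + -2.85·ex + 1.63·ey = (-3.6877,1.2231)

-3.69 1.22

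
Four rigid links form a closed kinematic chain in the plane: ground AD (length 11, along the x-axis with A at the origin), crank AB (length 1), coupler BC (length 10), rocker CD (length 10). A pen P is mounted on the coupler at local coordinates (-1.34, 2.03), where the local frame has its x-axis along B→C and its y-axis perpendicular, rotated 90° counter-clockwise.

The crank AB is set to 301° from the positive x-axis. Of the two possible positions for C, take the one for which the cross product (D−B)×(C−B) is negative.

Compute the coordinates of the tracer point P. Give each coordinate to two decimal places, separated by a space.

1.35 1.43

A=(0,0), D=(11.00,0)
B = A + 1.00·(cos301°, sin301°) = (0.5150, -0.8572)
|BD| = 10.5199
circle(B,10.00) ∩ circle(D,10.00): a=5.2600, h=8.5049
  candidates: C₊=(5.0645,8.0480) cross=89.471; C₋=(6.4505,-8.9052) cross=-89.471
  mode - wants cross < 0 → take C=(6.4505,-8.9052) (cross=-89.471)
ex = (C−B)/|BC| = (0.5935,-0.8048); ey = (0.8048,0.5935)
P = B + -1.34·ex + 2.03·ey = (1.3534,1.4262)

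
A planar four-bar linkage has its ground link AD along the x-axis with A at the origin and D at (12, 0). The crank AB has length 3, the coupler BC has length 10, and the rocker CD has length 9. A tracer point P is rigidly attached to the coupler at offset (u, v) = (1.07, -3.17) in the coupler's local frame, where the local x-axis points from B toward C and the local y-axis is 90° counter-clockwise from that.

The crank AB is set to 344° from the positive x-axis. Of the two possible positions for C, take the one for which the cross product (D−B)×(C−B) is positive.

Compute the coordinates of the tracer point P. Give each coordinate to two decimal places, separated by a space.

A=(0,0), D=(12.00,0)
B = A + 3.00·(cos344°, sin344°) = (2.8838, -0.8269)
|BD| = 9.1536
circle(B,10.00) ∩ circle(D,9.00): a=5.6147, h=8.2750
  candidates: C₊=(7.7279,7.9215) cross=75.746; C₋=(9.2230,-8.5609) cross=-75.746
  mode + wants cross > 0 → take C=(7.7279,7.9215) (cross=75.746)
ex = (C−B)/|BC| = (0.4844,0.8748); ey = (-0.8748,0.4844)
P = B + 1.07·ex + -3.17·ey = (6.1753,-1.4264)

6.18 -1.43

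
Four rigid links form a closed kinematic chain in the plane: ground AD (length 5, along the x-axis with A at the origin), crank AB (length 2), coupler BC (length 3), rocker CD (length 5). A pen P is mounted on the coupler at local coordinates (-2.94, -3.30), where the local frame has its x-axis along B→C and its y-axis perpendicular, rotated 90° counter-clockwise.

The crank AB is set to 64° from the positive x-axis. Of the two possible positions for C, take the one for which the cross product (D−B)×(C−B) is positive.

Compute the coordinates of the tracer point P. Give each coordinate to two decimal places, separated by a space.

A=(0,0), D=(5.00,0)
B = A + 2.00·(cos64°, sin64°) = (0.8767, 1.7976)
|BD| = 4.4981
circle(B,3.00) ∩ circle(D,5.00): a=0.4705, h=2.9629
  candidates: C₊=(2.4921,4.3256) cross=13.327; C₋=(0.1240,-1.1064) cross=-13.327
  mode + wants cross > 0 → take C=(2.4921,4.3256) (cross=13.327)
ex = (C−B)/|BC| = (0.5385,0.8427); ey = (-0.8427,0.5385)
P = B + -2.94·ex + -3.30·ey = (2.0745,-2.4567)

2.07 -2.46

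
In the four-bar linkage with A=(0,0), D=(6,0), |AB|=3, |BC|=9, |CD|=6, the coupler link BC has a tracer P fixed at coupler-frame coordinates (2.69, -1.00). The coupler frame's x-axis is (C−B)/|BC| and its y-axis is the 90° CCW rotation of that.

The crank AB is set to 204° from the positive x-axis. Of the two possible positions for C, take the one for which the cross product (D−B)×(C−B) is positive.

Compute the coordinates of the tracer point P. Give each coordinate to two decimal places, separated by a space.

-0.18 0.08

A=(0,0), D=(6.00,0)
B = A + 3.00·(cos204°, sin204°) = (-2.7406, -1.2202)
|BD| = 8.8254
circle(B,9.00) ∩ circle(D,6.00): a=6.9622, h=5.7034
  candidates: C₊=(3.3661,5.3910) cross=50.334; C₋=(4.9432,-5.9062) cross=-50.334
  mode + wants cross > 0 → take C=(3.3661,5.3910) (cross=50.334)
ex = (C−B)/|BC| = (0.6785,0.7346); ey = (-0.7346,0.6785)
P = B + 2.69·ex + -1.00·ey = (-0.1808,0.0773)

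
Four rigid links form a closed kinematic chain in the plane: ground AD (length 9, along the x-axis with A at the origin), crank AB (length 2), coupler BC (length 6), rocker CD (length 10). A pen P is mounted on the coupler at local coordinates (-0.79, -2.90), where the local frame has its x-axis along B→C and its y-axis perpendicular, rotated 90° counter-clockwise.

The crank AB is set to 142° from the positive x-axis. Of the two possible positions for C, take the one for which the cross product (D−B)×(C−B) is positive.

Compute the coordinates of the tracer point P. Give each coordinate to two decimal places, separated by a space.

A=(0,0), D=(9.00,0)
B = A + 2.00·(cos142°, sin142°) = (-1.5760, 1.2313)
|BD| = 10.6475
circle(B,6.00) ∩ circle(D,10.00): a=2.3183, h=5.5340
  candidates: C₊=(1.3667,6.4601) cross=58.923; C₋=(0.0868,-4.5337) cross=-58.923
  mode + wants cross > 0 → take C=(1.3667,6.4601) (cross=58.923)
ex = (C−B)/|BC| = (0.4905,0.8715); ey = (-0.8715,0.4905)
P = B + -0.79·ex + -2.90·ey = (0.5638,-0.8795)

0.56 -0.88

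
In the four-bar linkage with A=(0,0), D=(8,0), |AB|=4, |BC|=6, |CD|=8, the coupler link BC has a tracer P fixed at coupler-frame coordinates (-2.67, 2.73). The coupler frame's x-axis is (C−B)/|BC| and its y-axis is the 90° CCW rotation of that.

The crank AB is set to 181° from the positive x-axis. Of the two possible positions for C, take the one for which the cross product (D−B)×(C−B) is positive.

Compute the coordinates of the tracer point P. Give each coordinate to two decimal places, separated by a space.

-7.77 0.53

A=(0,0), D=(8.00,0)
B = A + 4.00·(cos181°, sin181°) = (-3.9994, -0.0698)
|BD| = 11.9996
circle(B,6.00) ∩ circle(D,8.00): a=4.8331, h=3.5555
  candidates: C₊=(0.8129,3.5137) cross=42.664; C₋=(0.8543,-3.5971) cross=-42.664
  mode + wants cross > 0 → take C=(0.8129,3.5137) (cross=42.664)
ex = (C−B)/|BC| = (0.8021,0.5973); ey = (-0.5973,0.8021)
P = B + -2.67·ex + 2.73·ey = (-7.7714,0.5251)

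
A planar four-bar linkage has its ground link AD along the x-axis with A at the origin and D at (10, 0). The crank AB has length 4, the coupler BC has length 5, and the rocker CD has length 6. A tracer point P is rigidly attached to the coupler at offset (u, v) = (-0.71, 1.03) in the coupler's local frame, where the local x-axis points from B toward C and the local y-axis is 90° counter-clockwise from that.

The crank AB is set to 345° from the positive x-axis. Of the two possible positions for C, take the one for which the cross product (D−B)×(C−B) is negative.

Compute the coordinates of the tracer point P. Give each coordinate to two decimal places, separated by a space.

4.28 0.14

A=(0,0), D=(10.00,0)
B = A + 4.00·(cos345°, sin345°) = (3.8637, -1.0353)
|BD| = 6.2230
circle(B,5.00) ∩ circle(D,6.00): a=2.2277, h=4.4763
  candidates: C₊=(5.3157,3.7493) cross=27.856; C₋=(6.8050,-5.0786) cross=-27.856
  mode - wants cross < 0 → take C=(6.8050,-5.0786) (cross=-27.856)
ex = (C−B)/|BC| = (0.5883,-0.8087); ey = (0.8087,0.5883)
P = B + -0.71·ex + 1.03·ey = (4.2790,0.1448)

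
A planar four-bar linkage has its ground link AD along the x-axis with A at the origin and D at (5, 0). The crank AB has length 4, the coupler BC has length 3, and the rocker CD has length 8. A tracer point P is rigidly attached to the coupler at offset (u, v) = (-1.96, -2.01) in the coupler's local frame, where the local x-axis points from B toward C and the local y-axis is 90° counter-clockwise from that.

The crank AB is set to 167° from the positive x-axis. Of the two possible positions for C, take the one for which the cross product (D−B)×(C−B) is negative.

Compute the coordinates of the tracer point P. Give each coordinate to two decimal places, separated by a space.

A=(0,0), D=(5.00,0)
B = A + 4.00·(cos167°, sin167°) = (-3.8975, 0.8998)
|BD| = 8.9429
circle(B,3.00) ∩ circle(D,8.00): a=1.3964, h=2.6552
  candidates: C₊=(-2.2411,3.4011) cross=23.745; C₋=(-2.7754,-1.8824) cross=-23.745
  mode - wants cross < 0 → take C=(-2.7754,-1.8824) (cross=-23.745)
ex = (C−B)/|BC| = (0.3740,-0.9274); ey = (0.9274,0.3740)
P = B + -1.96·ex + -2.01·ey = (-6.4947,1.9657)

-6.49 1.97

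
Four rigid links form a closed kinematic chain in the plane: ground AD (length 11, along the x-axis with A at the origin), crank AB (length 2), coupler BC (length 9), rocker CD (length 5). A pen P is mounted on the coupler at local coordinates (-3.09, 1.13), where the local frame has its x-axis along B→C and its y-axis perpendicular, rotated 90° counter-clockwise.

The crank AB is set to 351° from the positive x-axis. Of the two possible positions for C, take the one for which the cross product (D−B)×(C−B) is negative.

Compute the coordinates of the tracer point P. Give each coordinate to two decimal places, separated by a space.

-0.13 2.22

A=(0,0), D=(11.00,0)
B = A + 2.00·(cos351°, sin351°) = (1.9754, -0.3129)
|BD| = 9.0300
circle(B,9.00) ∩ circle(D,5.00): a=7.6158, h=4.7958
  candidates: C₊=(9.4204,4.7439) cross=43.306; C₋=(9.7527,-4.8419) cross=-43.306
  mode - wants cross < 0 → take C=(9.7527,-4.8419) (cross=-43.306)
ex = (C−B)/|BC| = (0.8642,-0.5032); ey = (0.5032,0.8642)
P = B + -3.09·ex + 1.13·ey = (-0.1262,2.2186)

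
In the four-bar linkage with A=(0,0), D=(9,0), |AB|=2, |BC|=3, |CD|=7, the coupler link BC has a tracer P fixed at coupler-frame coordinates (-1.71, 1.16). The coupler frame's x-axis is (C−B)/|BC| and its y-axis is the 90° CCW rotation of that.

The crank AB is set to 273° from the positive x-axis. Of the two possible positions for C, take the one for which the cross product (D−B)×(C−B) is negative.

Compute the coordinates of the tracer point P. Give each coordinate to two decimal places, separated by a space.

A=(0,0), D=(9.00,0)
B = A + 2.00·(cos273°, sin273°) = (0.1047, -1.9973)
|BD| = 9.1168
circle(B,3.00) ∩ circle(D,7.00): a=2.3646, h=1.8462
  candidates: C₊=(2.0074,0.3221) cross=16.831; C₋=(2.8163,-3.2806) cross=-16.831
  mode - wants cross < 0 → take C=(2.8163,-3.2806) (cross=-16.831)
ex = (C−B)/|BC| = (0.9039,-0.4278); ey = (0.4278,0.9039)
P = B + -1.71·ex + 1.16·ey = (-0.9448,-0.2173)

-0.94 -0.22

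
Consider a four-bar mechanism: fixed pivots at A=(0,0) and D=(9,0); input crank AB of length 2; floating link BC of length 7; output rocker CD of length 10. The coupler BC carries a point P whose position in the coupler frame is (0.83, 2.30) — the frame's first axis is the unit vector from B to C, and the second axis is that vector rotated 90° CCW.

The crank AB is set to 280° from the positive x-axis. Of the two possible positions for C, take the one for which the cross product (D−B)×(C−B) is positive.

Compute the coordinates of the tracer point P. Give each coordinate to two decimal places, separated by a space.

-1.95 -1.14

A=(0,0), D=(9.00,0)
B = A + 2.00·(cos280°, sin280°) = (0.3473, -1.9696)
|BD| = 8.8740
circle(B,7.00) ∩ circle(D,10.00): a=1.5635, h=6.8232
  candidates: C₊=(0.3574,5.0304) cross=60.549; C₋=(3.3862,-8.2756) cross=-60.549
  mode + wants cross > 0 → take C=(0.3574,5.0304) (cross=60.549)
ex = (C−B)/|BC| = (0.0014,1.0000); ey = (-1.0000,0.0014)
P = B + 0.83·ex + 2.30·ey = (-1.9515,-1.1363)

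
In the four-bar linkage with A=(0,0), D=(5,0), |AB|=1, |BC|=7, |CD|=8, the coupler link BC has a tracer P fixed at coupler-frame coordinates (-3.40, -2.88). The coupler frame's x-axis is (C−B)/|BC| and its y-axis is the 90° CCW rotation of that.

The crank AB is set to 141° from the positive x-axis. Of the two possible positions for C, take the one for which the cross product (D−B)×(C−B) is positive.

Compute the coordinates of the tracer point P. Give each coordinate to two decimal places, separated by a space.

0.80 -3.54

A=(0,0), D=(5.00,0)
B = A + 1.00·(cos141°, sin141°) = (-0.7771, 0.6293)
|BD| = 5.8113
circle(B,7.00) ∩ circle(D,8.00): a=1.6151, h=6.8111
  candidates: C₊=(1.5660,7.2255) cross=39.582; C₋=(0.0908,-6.3167) cross=-39.582
  mode + wants cross > 0 → take C=(1.5660,7.2255) (cross=39.582)
ex = (C−B)/|BC| = (0.3347,0.9423); ey = (-0.9423,0.3347)
P = B + -3.40·ex + -2.88·ey = (0.7986,-3.5386)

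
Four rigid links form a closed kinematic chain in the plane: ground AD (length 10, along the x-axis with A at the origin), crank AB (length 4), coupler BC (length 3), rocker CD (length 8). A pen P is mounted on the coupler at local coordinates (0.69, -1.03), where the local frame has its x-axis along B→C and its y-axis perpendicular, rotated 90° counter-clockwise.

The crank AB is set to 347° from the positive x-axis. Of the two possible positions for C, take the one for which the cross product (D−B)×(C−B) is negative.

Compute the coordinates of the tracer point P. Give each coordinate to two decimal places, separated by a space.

A=(0,0), D=(10.00,0)
B = A + 4.00·(cos347°, sin347°) = (3.8975, -0.8998)
|BD| = 6.1685
circle(B,3.00) ∩ circle(D,8.00): a=-1.3739, h=2.6669
  candidates: C₊=(2.1493,1.5382) cross=16.451; C₋=(2.9273,-3.7386) cross=-16.451
  mode - wants cross < 0 → take C=(2.9273,-3.7386) (cross=-16.451)
ex = (C−B)/|BC| = (-0.3234,-0.9463); ey = (0.9463,-0.3234)
P = B + 0.69·ex + -1.03·ey = (2.6997,-1.2196)

2.70 -1.22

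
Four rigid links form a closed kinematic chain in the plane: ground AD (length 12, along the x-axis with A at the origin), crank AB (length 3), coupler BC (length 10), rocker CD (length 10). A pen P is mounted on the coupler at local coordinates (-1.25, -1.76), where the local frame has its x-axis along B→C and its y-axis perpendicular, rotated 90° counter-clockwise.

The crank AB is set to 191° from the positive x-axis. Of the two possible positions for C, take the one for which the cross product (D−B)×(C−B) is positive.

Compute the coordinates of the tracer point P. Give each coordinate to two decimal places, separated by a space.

A=(0,0), D=(12.00,0)
B = A + 3.00·(cos191°, sin191°) = (-2.9449, -0.5724)
|BD| = 14.9558
circle(B,10.00) ∩ circle(D,10.00): a=7.4779, h=6.6393
  candidates: C₊=(4.2734,6.3483) cross=99.297; C₋=(4.7817,-6.9207) cross=-99.297
  mode + wants cross > 0 → take C=(4.2734,6.3483) (cross=99.297)
ex = (C−B)/|BC| = (0.7218,0.6921); ey = (-0.6921,0.7218)
P = B + -1.25·ex + -1.76·ey = (-2.6291,-2.7079)

-2.63 -2.71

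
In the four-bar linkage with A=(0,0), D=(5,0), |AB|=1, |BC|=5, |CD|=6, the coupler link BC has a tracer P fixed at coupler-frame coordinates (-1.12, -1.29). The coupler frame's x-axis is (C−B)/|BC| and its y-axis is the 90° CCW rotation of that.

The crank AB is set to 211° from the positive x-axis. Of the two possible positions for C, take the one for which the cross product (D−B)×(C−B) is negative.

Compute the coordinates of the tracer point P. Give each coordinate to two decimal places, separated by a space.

A=(0,0), D=(5.00,0)
B = A + 1.00·(cos211°, sin211°) = (-0.8572, -0.5150)
|BD| = 5.8798
circle(B,5.00) ∩ circle(D,6.00): a=2.0045, h=4.5806
  candidates: C₊=(0.7384,4.2236) cross=26.933; C₋=(1.5408,-4.9025) cross=-26.933
  mode - wants cross < 0 → take C=(1.5408,-4.9025) (cross=-26.933)
ex = (C−B)/|BC| = (0.4796,-0.8775); ey = (0.8775,0.4796)
P = B + -1.12·ex + -1.29·ey = (-2.5263,-0.1509)

-2.53 -0.15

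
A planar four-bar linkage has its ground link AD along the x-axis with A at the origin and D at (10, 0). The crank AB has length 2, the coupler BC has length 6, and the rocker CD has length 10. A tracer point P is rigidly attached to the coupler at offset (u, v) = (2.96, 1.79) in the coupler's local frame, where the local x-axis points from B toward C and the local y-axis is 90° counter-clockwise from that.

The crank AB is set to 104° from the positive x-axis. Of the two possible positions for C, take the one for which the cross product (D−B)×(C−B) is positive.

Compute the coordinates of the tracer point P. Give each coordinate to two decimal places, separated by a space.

-0.35 5.40

A=(0,0), D=(10.00,0)
B = A + 2.00·(cos104°, sin104°) = (-0.4838, 1.9406)
|BD| = 10.6619
circle(B,6.00) ∩ circle(D,10.00): a=2.3296, h=5.5293
  candidates: C₊=(2.8133,6.9535) cross=58.953; C₋=(0.8005,-3.9203) cross=-58.953
  mode + wants cross > 0 → take C=(2.8133,6.9535) (cross=58.953)
ex = (C−B)/|BC| = (0.5495,0.8355); ey = (-0.8355,0.5495)
P = B + 2.96·ex + 1.79·ey = (-0.3528,5.3973)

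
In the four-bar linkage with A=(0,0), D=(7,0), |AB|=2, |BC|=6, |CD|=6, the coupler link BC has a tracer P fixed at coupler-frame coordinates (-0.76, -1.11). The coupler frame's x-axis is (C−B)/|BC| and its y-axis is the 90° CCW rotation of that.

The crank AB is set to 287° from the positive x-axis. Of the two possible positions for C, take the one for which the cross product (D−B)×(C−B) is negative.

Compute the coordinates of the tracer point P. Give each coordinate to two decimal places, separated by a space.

A=(0,0), D=(7.00,0)
B = A + 2.00·(cos287°, sin287°) = (0.5847, -1.9126)
|BD| = 6.6943
circle(B,6.00) ∩ circle(D,6.00): a=3.3471, h=4.9796
  candidates: C₊=(2.3697,3.8157) cross=33.335; C₋=(5.2151,-5.7284) cross=-33.335
  mode - wants cross < 0 → take C=(5.2151,-5.7284) (cross=-33.335)
ex = (C−B)/|BC| = (0.7717,-0.6360); ey = (0.6360,0.7717)
P = B + -0.76·ex + -1.11·ey = (-0.7077,-2.2859)

-0.71 -2.29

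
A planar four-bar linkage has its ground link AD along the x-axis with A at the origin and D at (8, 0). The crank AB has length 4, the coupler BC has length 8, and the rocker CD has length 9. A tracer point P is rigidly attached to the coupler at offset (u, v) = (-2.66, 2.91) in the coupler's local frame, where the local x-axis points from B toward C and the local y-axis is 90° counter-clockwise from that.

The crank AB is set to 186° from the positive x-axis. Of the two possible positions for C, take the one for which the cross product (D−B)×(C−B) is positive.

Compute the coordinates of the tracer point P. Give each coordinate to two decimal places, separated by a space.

A=(0,0), D=(8.00,0)
B = A + 4.00·(cos186°, sin186°) = (-3.9781, -0.4181)
|BD| = 11.9854
circle(B,8.00) ∩ circle(D,9.00): a=5.2835, h=6.0071
  candidates: C₊=(1.0926,5.7696) cross=71.997; C₋=(1.5117,-6.2372) cross=-71.997
  mode + wants cross > 0 → take C=(1.0926,5.7696) (cross=71.997)
ex = (C−B)/|BC| = (0.6338,0.7735); ey = (-0.7735,0.6338)
P = B + -2.66·ex + 2.91·ey = (-7.9149,-0.6311)

-7.91 -0.63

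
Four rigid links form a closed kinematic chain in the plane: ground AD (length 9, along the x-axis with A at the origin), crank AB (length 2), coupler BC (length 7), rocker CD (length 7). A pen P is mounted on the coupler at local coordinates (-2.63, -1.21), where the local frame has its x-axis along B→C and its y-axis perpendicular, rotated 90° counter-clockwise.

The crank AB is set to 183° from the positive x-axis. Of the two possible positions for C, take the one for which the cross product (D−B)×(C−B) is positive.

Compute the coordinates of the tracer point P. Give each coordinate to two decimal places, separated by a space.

A=(0,0), D=(9.00,0)
B = A + 2.00·(cos183°, sin183°) = (-1.9973, -0.1047)
|BD| = 10.9978
circle(B,7.00) ∩ circle(D,7.00): a=5.4989, h=4.3316
  candidates: C₊=(3.4601,4.2790) cross=47.637; C₋=(3.5426,-4.3837) cross=-47.637
  mode + wants cross > 0 → take C=(3.4601,4.2790) (cross=47.637)
ex = (C−B)/|BC| = (0.7796,0.6262); ey = (-0.6262,0.7796)
P = B + -2.63·ex + -1.21·ey = (-3.2899,-2.6950)

-3.29 -2.70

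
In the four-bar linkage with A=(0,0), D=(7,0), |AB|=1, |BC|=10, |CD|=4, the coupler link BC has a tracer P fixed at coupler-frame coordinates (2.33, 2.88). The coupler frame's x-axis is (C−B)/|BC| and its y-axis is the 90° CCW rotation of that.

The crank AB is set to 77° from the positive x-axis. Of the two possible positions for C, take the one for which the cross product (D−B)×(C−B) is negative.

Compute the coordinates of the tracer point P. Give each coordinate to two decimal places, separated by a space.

3.56 2.58

A=(0,0), D=(7.00,0)
B = A + 1.00·(cos77°, sin77°) = (0.2250, 0.9744)
|BD| = 6.8448
circle(B,10.00) ∩ circle(D,4.00): a=9.5585, h=2.9387
  candidates: C₊=(10.1044,2.5224) cross=20.114; C₋=(9.2677,-3.2950) cross=-20.114
  mode - wants cross < 0 → take C=(9.2677,-3.2950) (cross=-20.114)
ex = (C−B)/|BC| = (0.9043,-0.4269); ey = (0.4269,0.9043)
P = B + 2.33·ex + 2.88·ey = (3.5615,2.5839)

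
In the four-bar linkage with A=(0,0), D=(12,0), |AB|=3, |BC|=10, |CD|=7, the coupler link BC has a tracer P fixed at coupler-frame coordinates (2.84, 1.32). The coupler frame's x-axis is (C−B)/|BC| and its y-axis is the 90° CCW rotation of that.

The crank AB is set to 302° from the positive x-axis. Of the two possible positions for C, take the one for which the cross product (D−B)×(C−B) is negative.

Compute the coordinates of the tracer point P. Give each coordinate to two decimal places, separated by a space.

A=(0,0), D=(12.00,0)
B = A + 3.00·(cos302°, sin302°) = (1.5898, -2.5441)
|BD| = 10.7166
circle(B,10.00) ∩ circle(D,7.00): a=7.7378, h=6.3346
  candidates: C₊=(7.6025,5.4463) cross=67.885; C₋=(10.6102,-6.8606) cross=-67.885
  mode - wants cross < 0 → take C=(10.6102,-6.8606) (cross=-67.885)
ex = (C−B)/|BC| = (0.9020,-0.4316); ey = (0.4316,0.9020)
P = B + 2.84·ex + 1.32·ey = (4.7213,-2.5793)

4.72 -2.58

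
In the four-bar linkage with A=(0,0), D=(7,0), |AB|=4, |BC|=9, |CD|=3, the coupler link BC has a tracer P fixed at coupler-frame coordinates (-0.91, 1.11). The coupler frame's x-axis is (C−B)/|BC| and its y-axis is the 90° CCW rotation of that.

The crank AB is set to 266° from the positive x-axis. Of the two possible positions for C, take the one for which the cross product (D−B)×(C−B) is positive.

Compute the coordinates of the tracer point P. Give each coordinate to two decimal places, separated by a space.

-1.71 -3.93

A=(0,0), D=(7.00,0)
B = A + 4.00·(cos266°, sin266°) = (-0.2790, -3.9903)
|BD| = 8.3010
circle(B,9.00) ∩ circle(D,3.00): a=8.4873, h=2.9942
  candidates: C₊=(5.7241,2.7152) cross=24.855; C₋=(8.6027,-2.5360) cross=-24.855
  mode + wants cross > 0 → take C=(5.7241,2.7152) (cross=24.855)
ex = (C−B)/|BC| = (0.6670,0.7450); ey = (-0.7450,0.6670)
P = B + -0.91·ex + 1.11·ey = (-1.7130,-3.9279)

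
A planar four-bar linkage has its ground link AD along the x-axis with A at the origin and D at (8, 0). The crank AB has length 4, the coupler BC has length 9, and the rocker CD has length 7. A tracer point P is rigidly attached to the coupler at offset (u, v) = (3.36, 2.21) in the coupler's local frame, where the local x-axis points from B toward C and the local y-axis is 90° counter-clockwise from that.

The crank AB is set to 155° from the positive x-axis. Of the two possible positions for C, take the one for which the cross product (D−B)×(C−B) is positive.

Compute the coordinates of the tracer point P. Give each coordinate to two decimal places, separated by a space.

A=(0,0), D=(8.00,0)
B = A + 4.00·(cos155°, sin155°) = (-3.6252, 1.6905)
|BD| = 11.7475
circle(B,9.00) ∩ circle(D,7.00): a=7.2357, h=5.3520
  candidates: C₊=(4.3054,5.9456) cross=62.873; C₋=(2.7650,-4.6471) cross=-62.873
  mode + wants cross > 0 → take C=(4.3054,5.9456) (cross=62.873)
ex = (C−B)/|BC| = (0.8812,0.4728); ey = (-0.4728,0.8812)
P = B + 3.36·ex + 2.21·ey = (-1.7093,5.2264)

-1.71 5.23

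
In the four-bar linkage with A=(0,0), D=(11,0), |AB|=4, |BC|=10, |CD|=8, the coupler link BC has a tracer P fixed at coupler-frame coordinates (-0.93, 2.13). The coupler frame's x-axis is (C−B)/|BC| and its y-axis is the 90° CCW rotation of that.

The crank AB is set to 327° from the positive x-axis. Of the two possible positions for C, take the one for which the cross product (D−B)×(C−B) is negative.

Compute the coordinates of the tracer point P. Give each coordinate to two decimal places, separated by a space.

3.83 0.10

A=(0,0), D=(11.00,0)
B = A + 4.00·(cos327°, sin327°) = (3.3547, -2.1786)
|BD| = 7.9497
circle(B,10.00) ∩ circle(D,8.00): a=6.2391, h=7.8150
  candidates: C₊=(7.2133,7.0470) cross=62.126; C₋=(11.4966,-7.9846) cross=-62.126
  mode - wants cross < 0 → take C=(11.4966,-7.9846) (cross=-62.126)
ex = (C−B)/|BC| = (0.8142,-0.5806); ey = (0.5806,0.8142)
P = B + -0.93·ex + 2.13·ey = (3.8342,0.0956)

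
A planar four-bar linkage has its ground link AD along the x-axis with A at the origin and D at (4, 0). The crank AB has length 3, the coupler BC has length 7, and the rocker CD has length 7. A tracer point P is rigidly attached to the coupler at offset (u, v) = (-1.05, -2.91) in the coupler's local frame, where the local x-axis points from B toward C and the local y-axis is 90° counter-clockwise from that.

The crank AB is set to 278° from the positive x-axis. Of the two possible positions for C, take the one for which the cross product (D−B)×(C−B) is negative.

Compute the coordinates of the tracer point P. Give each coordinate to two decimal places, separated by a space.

-1.98 -4.93

A=(0,0), D=(4.00,0)
B = A + 3.00·(cos278°, sin278°) = (0.4175, -2.9708)
|BD| = 4.6540
circle(B,7.00) ∩ circle(D,7.00): a=2.3270, h=6.6019
  candidates: C₊=(-2.0054,3.5965) cross=30.725; C₋=(6.4230,-6.5673) cross=-30.725
  mode - wants cross < 0 → take C=(6.4230,-6.5673) (cross=-30.725)
ex = (C−B)/|BC| = (0.8579,-0.5138); ey = (0.5138,0.8579)
P = B + -1.05·ex + -2.91·ey = (-1.9784,-4.9279)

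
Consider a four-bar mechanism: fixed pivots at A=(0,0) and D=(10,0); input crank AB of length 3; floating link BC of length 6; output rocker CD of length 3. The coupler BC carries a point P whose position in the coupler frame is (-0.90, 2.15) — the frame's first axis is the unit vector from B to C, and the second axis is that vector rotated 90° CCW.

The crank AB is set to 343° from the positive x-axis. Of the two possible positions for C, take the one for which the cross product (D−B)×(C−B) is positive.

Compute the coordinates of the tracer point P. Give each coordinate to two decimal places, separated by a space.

A=(0,0), D=(10.00,0)
B = A + 3.00·(cos343°, sin343°) = (2.8689, -0.8771)
|BD| = 7.1848
circle(B,6.00) ∩ circle(D,3.00): a=5.4714, h=2.4625
  candidates: C₊=(7.9987,2.2349) cross=17.693; C₋=(8.6000,-2.6533) cross=-17.693
  mode + wants cross > 0 → take C=(7.9987,2.2349) (cross=17.693)
ex = (C−B)/|BC| = (0.8550,0.5187); ey = (-0.5187,0.8550)
P = B + -0.90·ex + 2.15·ey = (0.9843,0.4943)

0.98 0.49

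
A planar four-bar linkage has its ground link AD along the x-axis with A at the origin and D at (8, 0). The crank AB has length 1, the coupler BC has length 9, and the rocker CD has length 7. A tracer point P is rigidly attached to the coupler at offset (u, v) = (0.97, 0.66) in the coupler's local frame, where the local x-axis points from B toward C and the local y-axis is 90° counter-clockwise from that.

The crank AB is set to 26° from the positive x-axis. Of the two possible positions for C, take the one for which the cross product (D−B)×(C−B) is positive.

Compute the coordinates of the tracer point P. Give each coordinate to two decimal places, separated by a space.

1.09 1.60

A=(0,0), D=(8.00,0)
B = A + 1.00·(cos26°, sin26°) = (0.8988, 0.4384)
|BD| = 7.1147
circle(B,9.00) ∩ circle(D,7.00): a=5.8062, h=6.8766
  candidates: C₊=(7.1177,6.9442) cross=48.925; C₋=(6.2703,-6.7829) cross=-48.925
  mode + wants cross > 0 → take C=(7.1177,6.9442) (cross=48.925)
ex = (C−B)/|BC| = (0.6910,0.7229); ey = (-0.7229,0.6910)
P = B + 0.97·ex + 0.66·ey = (1.0920,1.5956)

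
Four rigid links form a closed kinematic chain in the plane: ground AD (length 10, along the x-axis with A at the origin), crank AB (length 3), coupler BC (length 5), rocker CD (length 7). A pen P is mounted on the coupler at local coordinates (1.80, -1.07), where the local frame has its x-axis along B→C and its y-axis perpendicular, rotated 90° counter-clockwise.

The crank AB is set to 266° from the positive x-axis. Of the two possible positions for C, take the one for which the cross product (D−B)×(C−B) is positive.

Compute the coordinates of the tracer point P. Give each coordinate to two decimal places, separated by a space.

A=(0,0), D=(10.00,0)
B = A + 3.00·(cos266°, sin266°) = (-0.2093, -2.9927)
|BD| = 10.6389
circle(B,5.00) ∩ circle(D,7.00): a=4.1915, h=2.7261
  candidates: C₊=(3.0461,0.8023) cross=29.002; C₋=(4.5798,-4.4296) cross=-29.002
  mode + wants cross > 0 → take C=(3.0461,0.8023) (cross=29.002)
ex = (C−B)/|BC| = (0.6511,0.7590); ey = (-0.7590,0.6511)
P = B + 1.80·ex + -1.07·ey = (1.7748,-2.3231)

1.77 -2.32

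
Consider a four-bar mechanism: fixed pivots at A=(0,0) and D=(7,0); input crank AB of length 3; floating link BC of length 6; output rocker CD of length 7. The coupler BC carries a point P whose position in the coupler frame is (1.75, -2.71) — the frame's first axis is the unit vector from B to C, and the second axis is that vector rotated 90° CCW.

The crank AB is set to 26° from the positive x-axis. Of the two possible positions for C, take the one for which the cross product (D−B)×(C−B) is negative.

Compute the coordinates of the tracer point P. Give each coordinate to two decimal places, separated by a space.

A=(0,0), D=(7.00,0)
B = A + 3.00·(cos26°, sin26°) = (2.6964, 1.3151)
|BD| = 4.5001
circle(B,6.00) ∩ circle(D,7.00): a=0.8056, h=5.9457
  candidates: C₊=(5.2044,6.7658) cross=26.756; C₋=(1.7292,-4.6064) cross=-26.756
  mode - wants cross < 0 → take C=(1.7292,-4.6064) (cross=-26.756)
ex = (C−B)/|BC| = (-0.1612,-0.9869); ey = (0.9869,-0.1612)
P = B + 1.75·ex + -2.71·ey = (-0.2603,0.0248)

-0.26 0.02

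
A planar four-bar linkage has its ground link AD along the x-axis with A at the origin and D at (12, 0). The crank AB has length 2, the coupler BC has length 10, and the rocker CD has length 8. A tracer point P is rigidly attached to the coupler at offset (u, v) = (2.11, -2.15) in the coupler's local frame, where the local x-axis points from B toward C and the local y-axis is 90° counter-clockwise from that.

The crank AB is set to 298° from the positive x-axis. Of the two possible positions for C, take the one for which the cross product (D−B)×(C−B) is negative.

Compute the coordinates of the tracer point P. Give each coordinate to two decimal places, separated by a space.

A=(0,0), D=(12.00,0)
B = A + 2.00·(cos298°, sin298°) = (0.9389, -1.7659)
|BD| = 11.2011
circle(B,10.00) ∩ circle(D,8.00): a=7.2075, h=6.9319
  candidates: C₊=(6.9635,6.2156) cross=77.645; C₋=(9.1492,-7.4748) cross=-77.645
  mode - wants cross < 0 → take C=(9.1492,-7.4748) (cross=-77.645)
ex = (C−B)/|BC| = (0.8210,-0.5709); ey = (0.5709,0.8210)
P = B + 2.11·ex + -2.15·ey = (1.4439,-4.7357)

1.44 -4.74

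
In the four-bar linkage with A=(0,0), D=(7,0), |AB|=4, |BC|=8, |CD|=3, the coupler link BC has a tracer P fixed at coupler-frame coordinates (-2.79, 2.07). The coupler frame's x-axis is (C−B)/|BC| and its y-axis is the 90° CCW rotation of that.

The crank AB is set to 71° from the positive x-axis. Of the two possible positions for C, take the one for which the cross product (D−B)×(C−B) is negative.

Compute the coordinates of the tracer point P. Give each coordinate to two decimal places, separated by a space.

A=(0,0), D=(7.00,0)
B = A + 4.00·(cos71°, sin71°) = (1.3023, 3.7821)
|BD| = 6.8387
circle(B,8.00) ∩ circle(D,3.00): a=7.4406, h=2.9390
  candidates: C₊=(9.1268,2.1158) cross=20.099; C₋=(5.8761,-2.7815) cross=-20.099
  mode - wants cross < 0 → take C=(5.8761,-2.7815) (cross=-20.099)
ex = (C−B)/|BC| = (0.5717,-0.8204); ey = (0.8204,0.5717)
P = B + -2.79·ex + 2.07·ey = (1.4055,7.2546)

1.41 7.25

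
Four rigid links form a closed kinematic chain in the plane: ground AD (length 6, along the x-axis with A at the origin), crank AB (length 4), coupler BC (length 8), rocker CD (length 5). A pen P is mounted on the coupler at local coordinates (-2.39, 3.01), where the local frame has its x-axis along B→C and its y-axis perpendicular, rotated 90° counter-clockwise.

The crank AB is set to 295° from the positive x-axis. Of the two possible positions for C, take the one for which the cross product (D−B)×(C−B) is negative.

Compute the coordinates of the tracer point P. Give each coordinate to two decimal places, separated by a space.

-0.79 -0.69

A=(0,0), D=(6.00,0)
B = A + 4.00·(cos295°, sin295°) = (1.6905, -3.6252)
|BD| = 5.6315
circle(B,8.00) ∩ circle(D,5.00): a=6.2784, h=4.9580
  candidates: C₊=(3.3034,4.2105) cross=27.921; C₋=(9.6866,-3.3777) cross=-27.921
  mode - wants cross < 0 → take C=(9.6866,-3.3777) (cross=-27.921)
ex = (C−B)/|BC| = (0.9995,0.0309); ey = (-0.0309,0.9995)
P = B + -2.39·ex + 3.01·ey = (-0.7915,-0.6906)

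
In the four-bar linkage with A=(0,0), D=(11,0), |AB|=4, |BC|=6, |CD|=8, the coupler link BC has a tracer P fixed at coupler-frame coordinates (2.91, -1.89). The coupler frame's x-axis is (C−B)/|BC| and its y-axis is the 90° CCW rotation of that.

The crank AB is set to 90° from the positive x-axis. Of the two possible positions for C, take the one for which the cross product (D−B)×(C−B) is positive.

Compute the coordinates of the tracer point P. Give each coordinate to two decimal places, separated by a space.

A=(0,0), D=(11.00,0)
B = A + 4.00·(cos90°, sin90°) = (0.0000, 4.0000)
|BD| = 11.7047
circle(B,6.00) ∩ circle(D,8.00): a=4.6562, h=3.7841
  candidates: C₊=(5.6691,5.9650) cross=44.292; C₋=(3.0827,-1.1475) cross=-44.292
  mode + wants cross > 0 → take C=(5.6691,5.9650) (cross=44.292)
ex = (C−B)/|BC| = (0.9448,0.3275); ey = (-0.3275,0.9448)
P = B + 2.91·ex + -1.89·ey = (3.3685,3.1673)

3.37 3.17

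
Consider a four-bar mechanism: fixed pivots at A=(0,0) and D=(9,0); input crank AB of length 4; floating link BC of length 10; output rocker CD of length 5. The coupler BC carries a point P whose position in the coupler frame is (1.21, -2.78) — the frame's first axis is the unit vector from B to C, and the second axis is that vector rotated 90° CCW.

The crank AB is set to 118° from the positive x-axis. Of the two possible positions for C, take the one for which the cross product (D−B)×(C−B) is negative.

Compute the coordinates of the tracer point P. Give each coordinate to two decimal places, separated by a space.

-2.93 0.69

A=(0,0), D=(9.00,0)
B = A + 4.00·(cos118°, sin118°) = (-1.8779, 3.5318)
|BD| = 11.4369
circle(B,10.00) ∩ circle(D,5.00): a=8.9973, h=4.3645
  candidates: C₊=(8.0274,4.9045) cross=49.916; C₋=(5.3319,-3.3978) cross=-49.916
  mode - wants cross < 0 → take C=(5.3319,-3.3978) (cross=-49.916)
ex = (C−B)/|BC| = (0.7210,-0.6930); ey = (0.6930,0.7210)
P = B + 1.21·ex + -2.78·ey = (-2.9319,0.6890)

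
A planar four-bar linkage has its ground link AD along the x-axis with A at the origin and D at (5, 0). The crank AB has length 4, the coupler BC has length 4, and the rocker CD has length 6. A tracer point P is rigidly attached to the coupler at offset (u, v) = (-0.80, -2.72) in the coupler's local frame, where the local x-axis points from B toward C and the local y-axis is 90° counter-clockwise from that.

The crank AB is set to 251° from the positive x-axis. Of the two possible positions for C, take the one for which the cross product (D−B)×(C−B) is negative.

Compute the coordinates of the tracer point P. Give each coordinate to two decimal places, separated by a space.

-3.13 -5.95

A=(0,0), D=(5.00,0)
B = A + 4.00·(cos251°, sin251°) = (-1.3023, -3.7821)
|BD| = 7.3500
circle(B,4.00) ∩ circle(D,6.00): a=2.3145, h=3.2624
  candidates: C₊=(-0.9965,0.2062) cross=23.979; C₋=(2.3610,-5.3885) cross=-23.979
  mode - wants cross < 0 → take C=(2.3610,-5.3885) (cross=-23.979)
ex = (C−B)/|BC| = (0.9158,-0.4016); ey = (0.4016,0.9158)
P = B + -0.80·ex + -2.72·ey = (-3.1273,-5.9518)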